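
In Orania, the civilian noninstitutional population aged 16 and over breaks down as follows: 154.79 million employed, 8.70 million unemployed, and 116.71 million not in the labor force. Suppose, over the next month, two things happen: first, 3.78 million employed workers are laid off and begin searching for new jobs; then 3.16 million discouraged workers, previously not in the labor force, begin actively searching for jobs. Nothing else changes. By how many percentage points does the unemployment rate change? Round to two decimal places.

Initially, labor force = 154.79 + 8.70 = 163.49 million, so u = 8.70/163.49 = 5.32%.
After the first change, employed falls and unemployed rises by 3.78; labor force unchanged → E = 151.01, U = 12.48, labor force = 163.49 million.
After the second change, unemployed and labor force both rise by 3.16 → E = 151.01, U = 15.64, labor force = 166.65 million.
New unemployment rate = 15.64 / 166.65 = 9.38%.
Change = 9.38% − 5.32% = +4.06 percentage points.

The unemployment rate changes by +4.06 percentage points.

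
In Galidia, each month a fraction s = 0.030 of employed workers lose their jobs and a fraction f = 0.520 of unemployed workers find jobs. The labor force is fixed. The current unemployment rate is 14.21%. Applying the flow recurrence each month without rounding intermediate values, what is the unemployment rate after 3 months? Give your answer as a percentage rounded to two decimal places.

With a fixed labor force, u_{t+1} = u_t + s·(1−u_t) − f·u_t = u_t·(1−s−f) + s.
Here 1−s−f = 0.450 and s = 0.030.
u_1 = 0.142100 × 0.450 + 0.030 = 0.093945.
u_2 = 0.093945 × 0.450 + 0.030 = 0.072275.
u_3 = 0.072275 × 0.450 + 0.030 = 0.062524.

Unemployment rate after three months ≈ 6.25%.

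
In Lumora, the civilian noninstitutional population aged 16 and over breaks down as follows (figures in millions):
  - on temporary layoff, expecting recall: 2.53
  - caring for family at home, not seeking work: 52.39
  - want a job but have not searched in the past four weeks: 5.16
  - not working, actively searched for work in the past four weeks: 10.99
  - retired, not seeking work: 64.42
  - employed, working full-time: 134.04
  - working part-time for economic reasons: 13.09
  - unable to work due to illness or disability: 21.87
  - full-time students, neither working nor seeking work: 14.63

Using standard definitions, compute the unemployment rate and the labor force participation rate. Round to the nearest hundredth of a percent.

Unemployment rate ≈ 8.42%; labor force participation rate ≈ 50.34%.

Employed = 134.04 + 13.09 = 147.13 million (anyone who worked, including part-time for economic reasons, counts as employed).
Unemployed = 2.53 + 10.99 = 13.52 million (jobless and actively searching, or on temporary layoff).
Labor force = 147.13 + 13.52 = 160.65 million.
Not in labor force = 52.39 + 5.16 + 64.42 + 21.87 + 14.63 = 158.47 million (those not working and not actively searching are outside the labor force — including those who want a job but have given up searching).
Civilian working-age population = 160.65 + 158.47 = 319.12 million.
Unemployment rate = 13.52 / 160.65 = 8.42%.
Labor force participation rate = 160.65 / 319.12 = 50.34%.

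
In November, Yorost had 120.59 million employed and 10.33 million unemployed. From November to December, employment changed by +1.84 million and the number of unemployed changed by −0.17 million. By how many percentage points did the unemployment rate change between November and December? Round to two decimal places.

The unemployment rate changed by −0.23 percentage points.

November: labor force = 120.59 + 10.33 = 130.92; u = 10.33/130.92 = 7.89%.
December: labor force = 122.43 + 10.16 = 132.59; u = 10.16/132.59 = 7.66%.
Change = 7.66% − 7.89% = −0.23 pp.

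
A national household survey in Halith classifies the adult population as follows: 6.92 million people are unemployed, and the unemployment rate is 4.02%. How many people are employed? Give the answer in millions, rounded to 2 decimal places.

About 165.22 million are employed.

Labor force = U / u = 6.92 / 0.0402 ≈ 172.14 million.
Employed = labor force − unemployed = 172.14 − 6.92 = 165.22 million.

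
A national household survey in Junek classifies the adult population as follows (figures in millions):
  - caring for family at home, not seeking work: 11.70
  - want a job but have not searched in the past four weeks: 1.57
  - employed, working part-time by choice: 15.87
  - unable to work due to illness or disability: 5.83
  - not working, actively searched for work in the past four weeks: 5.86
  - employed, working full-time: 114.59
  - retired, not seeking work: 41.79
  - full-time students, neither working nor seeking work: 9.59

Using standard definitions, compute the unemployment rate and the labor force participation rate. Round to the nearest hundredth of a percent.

Unemployment rate ≈ 4.30%; labor force participation rate ≈ 65.92%.

Employed = 15.87 + 114.59 = 130.46 million.
Unemployed = 5.86 million.
Labor force = 130.46 + 5.86 = 136.32 million.
Not in labor force = 11.70 + 1.57 + 5.83 + 41.79 + 9.59 = 70.48 million (those not working and not actively searching are outside the labor force — including those who want a job but have given up searching).
Civilian working-age population = 136.32 + 70.48 = 206.80 million.
Unemployment rate = 5.86 / 136.32 = 4.30%.
Labor force participation rate = 136.32 / 206.80 = 65.92%.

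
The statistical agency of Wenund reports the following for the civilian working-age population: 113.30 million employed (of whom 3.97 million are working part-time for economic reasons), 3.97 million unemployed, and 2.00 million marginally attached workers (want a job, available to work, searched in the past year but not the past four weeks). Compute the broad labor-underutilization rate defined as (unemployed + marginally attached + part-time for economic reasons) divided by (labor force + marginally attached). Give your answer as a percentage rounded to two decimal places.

Broad underutilization rate ≈ 8.33%.

Labor force = 113.30 + 3.97 = 117.27 million.
Numerator = 3.97 + 2.00 + 3.97 = 9.94 million.
Denominator = 117.27 + 2.00 = 119.27 million.
Broad rate = 9.94 / 119.27 = 8.33%.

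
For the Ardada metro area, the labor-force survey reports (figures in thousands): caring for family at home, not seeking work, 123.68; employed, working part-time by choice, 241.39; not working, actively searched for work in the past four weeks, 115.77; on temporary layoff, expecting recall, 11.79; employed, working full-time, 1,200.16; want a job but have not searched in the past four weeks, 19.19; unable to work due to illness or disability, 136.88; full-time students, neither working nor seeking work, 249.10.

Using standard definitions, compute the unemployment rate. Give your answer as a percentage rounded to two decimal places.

Employed = 241.39 + 1,200.16 = 1,441.55 thousand.
Unemployed = 115.77 + 11.79 = 127.56 thousand (jobless and actively searching, or on temporary layoff).
Labor force = 1,441.55 + 127.56 = 1,569.11 thousand.
Unemployment rate = 127.56 / 1,569.11 = 8.13%.

Unemployment rate ≈ 8.13%.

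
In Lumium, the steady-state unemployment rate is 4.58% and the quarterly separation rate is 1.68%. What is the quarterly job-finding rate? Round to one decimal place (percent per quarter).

From u* = s/(s+f): f = s·(1−u)/u.
f = 1.68 × (1 − 0.0458) / 0.0458 = 1.6031 / 0.0458 ≈ 35.0% per quarter.

Job-finding rate ≈ 35.0% per quarter.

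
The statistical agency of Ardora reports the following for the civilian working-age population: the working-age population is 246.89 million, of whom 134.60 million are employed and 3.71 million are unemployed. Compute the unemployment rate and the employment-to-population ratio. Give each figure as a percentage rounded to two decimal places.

Unemployment rate ≈ 2.68%; employment-population ratio ≈ 54.52%.

Labor force = employed + unemployed = 134.60 + 3.71 = 138.31 million.
Unemployment rate = 3.71 / 138.31 = 2.68%.
Employment-population ratio = 134.60 / 246.89 = 54.52%.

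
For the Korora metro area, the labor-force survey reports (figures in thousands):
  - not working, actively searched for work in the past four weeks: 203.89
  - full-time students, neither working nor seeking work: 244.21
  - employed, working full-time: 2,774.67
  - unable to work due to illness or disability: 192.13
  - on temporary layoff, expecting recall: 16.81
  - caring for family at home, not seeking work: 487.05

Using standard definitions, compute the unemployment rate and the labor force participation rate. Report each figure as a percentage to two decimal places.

Unemployment rate ≈ 7.37%; labor force participation rate ≈ 76.44%.

Employed = 2,774.67 thousand.
Unemployed = 203.89 + 16.81 = 220.70 thousand (jobless and actively searching, or on temporary layoff).
Labor force = 2,774.67 + 220.70 = 2,995.37 thousand.
Not in labor force = 244.21 + 192.13 + 487.05 = 923.39 thousand (those not working and not actively searching are outside the labor force).
Civilian working-age population = 2,995.37 + 923.39 = 3,918.76 thousand.
Unemployment rate = 220.70 / 2,995.37 = 7.37%.
Labor force participation rate = 2,995.37 / 3,918.76 = 76.44%.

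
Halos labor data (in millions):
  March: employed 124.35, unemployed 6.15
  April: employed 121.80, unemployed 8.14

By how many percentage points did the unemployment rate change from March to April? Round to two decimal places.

March: labor force = 124.35 + 6.15 = 130.50; u = 6.15/130.50 = 4.71%.
April: labor force = 121.80 + 8.14 = 129.94; u = 8.14/129.94 = 6.26%.
Change = 6.26% − 4.71% = +1.55 pp.

The unemployment rate changed by +1.55 percentage points.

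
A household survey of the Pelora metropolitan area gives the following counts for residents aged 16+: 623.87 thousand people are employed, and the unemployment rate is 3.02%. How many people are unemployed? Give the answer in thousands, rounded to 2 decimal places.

About 19.43 thousand are unemployed.

Let U be the number unemployed. The labor force is E + U, and U/(E+U) = 0.0302.
So U = 0.0302 × 623.87 / (1 − 0.0302) = 18.8409 / 0.9698 ≈ 19.43 thousand.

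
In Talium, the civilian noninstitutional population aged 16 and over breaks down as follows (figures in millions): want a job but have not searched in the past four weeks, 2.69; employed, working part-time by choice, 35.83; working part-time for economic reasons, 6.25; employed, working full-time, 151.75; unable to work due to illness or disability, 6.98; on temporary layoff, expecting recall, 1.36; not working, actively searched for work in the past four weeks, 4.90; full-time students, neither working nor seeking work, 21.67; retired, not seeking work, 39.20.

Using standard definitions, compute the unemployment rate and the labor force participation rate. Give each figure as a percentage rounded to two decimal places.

Unemployment rate ≈ 3.13%; labor force participation rate ≈ 73.93%.

Employed = 35.83 + 6.25 + 151.75 = 193.83 million (anyone who worked, including part-time for economic reasons, counts as employed).
Unemployed = 1.36 + 4.90 = 6.26 million (jobless and actively searching, or on temporary layoff).
Labor force = 193.83 + 6.26 = 200.09 million.
Not in labor force = 2.69 + 6.98 + 21.67 + 39.20 = 70.54 million (those not working and not actively searching are outside the labor force — including those who want a job but have given up searching).
Civilian working-age population = 200.09 + 70.54 = 270.63 million.
Unemployment rate = 6.26 / 200.09 = 3.13%.
Labor force participation rate = 200.09 / 270.63 = 73.93%.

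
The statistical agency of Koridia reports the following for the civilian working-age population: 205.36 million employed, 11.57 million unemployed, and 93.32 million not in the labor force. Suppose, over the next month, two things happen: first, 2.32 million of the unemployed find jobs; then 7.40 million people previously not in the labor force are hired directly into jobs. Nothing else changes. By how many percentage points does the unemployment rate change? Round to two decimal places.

Initially, labor force = 205.36 + 11.57 = 216.93 million, so u = 11.57/216.93 = 5.33%.
After the first change, unemployed falls and employed rises by 2.32; labor force unchanged → E = 207.68, U = 9.25, labor force = 216.93 million.
After the second change, employed and labor force both rise by 7.40; unemployed unchanged → E = 215.08, U = 9.25, labor force = 224.33 million.
New unemployment rate = 9.25 / 224.33 = 4.12%.
Change = 4.12% − 5.33% = −1.21 percentage points.

The unemployment rate changes by −1.21 percentage points.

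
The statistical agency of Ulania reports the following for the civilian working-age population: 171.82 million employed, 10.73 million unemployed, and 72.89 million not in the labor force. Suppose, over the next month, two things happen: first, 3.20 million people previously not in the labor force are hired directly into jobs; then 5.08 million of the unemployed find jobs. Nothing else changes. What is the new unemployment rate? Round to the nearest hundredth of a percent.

Initially, labor force = 171.82 + 10.73 = 182.55 million, so u = 10.73/182.55 = 5.88%.
After the first change, employed and labor force both rise by 3.20; unemployed unchanged → E = 175.02, U = 10.73, labor force = 185.75 million.
After the second change, unemployed falls and employed rises by 5.08; labor force unchanged → E = 180.10, U = 5.65, labor force = 185.75 million.
New unemployment rate = 5.65 / 185.75 = 3.04%.

New unemployment rate ≈ 3.04%.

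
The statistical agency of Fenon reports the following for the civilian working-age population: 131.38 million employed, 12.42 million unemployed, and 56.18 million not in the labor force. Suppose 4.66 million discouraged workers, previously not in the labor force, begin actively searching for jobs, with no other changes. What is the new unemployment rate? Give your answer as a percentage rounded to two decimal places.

New unemployment rate ≈ 11.50%.

Initially, labor force = 131.38 + 12.42 = 143.80 million, so u = 12.42/143.80 = 8.64%.
After the change, unemployed and labor force both rise by 4.66 → E = 131.38, U = 17.08, labor force = 148.46 million.
New unemployment rate = 17.08 / 148.46 = 11.50%.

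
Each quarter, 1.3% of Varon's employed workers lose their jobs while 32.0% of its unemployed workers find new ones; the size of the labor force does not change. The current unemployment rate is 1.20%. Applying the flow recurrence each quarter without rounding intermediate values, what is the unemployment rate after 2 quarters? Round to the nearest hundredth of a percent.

With a fixed labor force, u_{t+1} = u_t + s·(1−u_t) − f·u_t = u_t·(1−s−f) + s.
Here 1−s−f = 0.667 and s = 0.013.
u_1 = 0.012000 × 0.667 + 0.013 = 0.021004.
u_2 = 0.021004 × 0.667 + 0.013 = 0.027010.

Unemployment rate after two quarters ≈ 2.70%.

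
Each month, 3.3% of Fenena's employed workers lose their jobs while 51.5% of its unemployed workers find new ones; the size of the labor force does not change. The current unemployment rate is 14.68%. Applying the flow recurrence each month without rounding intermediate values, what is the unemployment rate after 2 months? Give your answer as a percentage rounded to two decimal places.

With a fixed labor force, u_{t+1} = u_t + s·(1−u_t) − f·u_t = u_t·(1−s−f) + s.
Here 1−s−f = 0.452 and s = 0.033.
u_1 = 0.146800 × 0.452 + 0.033 = 0.099354.
u_2 = 0.099354 × 0.452 + 0.033 = 0.077908.

Unemployment rate after two months ≈ 7.79%.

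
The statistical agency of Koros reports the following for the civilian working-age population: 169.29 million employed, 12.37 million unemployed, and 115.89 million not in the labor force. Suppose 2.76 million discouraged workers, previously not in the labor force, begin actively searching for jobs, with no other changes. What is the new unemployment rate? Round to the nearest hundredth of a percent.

Initially, labor force = 169.29 + 12.37 = 181.66 million, so u = 12.37/181.66 = 6.81%.
After the change, unemployed and labor force both rise by 2.76 → E = 169.29, U = 15.13, labor force = 184.42 million.
New unemployment rate = 15.13 / 184.42 = 8.20%.

New unemployment rate ≈ 8.20%.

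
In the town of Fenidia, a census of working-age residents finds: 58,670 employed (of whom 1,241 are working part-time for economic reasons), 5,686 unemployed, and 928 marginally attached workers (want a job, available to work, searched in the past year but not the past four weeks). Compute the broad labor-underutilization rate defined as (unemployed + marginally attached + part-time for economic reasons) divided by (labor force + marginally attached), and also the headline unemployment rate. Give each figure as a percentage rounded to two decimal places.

Broad underutilization rate ≈ 12.03%; headline unemployment rate ≈ 8.84%.

Labor force = 58,670 + 5,686 = 64,356.
Numerator = 5,686 + 928 + 1,241 = 7,855.
Denominator = 64,356 + 928 = 65,284.
Broad rate = 7,855 / 65,284 = 12.03%.
Headline unemployment rate = 5,686 / 64,356 = 8.84%.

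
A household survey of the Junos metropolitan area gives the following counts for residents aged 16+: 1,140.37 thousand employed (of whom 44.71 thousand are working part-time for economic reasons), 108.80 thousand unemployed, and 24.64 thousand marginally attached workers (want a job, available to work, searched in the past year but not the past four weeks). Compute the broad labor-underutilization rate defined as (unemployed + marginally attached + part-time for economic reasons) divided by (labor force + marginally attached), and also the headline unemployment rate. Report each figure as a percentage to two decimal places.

Broad underutilization rate ≈ 13.99%; headline unemployment rate ≈ 8.71%.

Labor force = 1,140.37 + 108.80 = 1,249.17 thousand.
Numerator = 108.80 + 24.64 + 44.71 = 178.15 thousand.
Denominator = 1,249.17 + 24.64 = 1,273.81 thousand.
Broad rate = 178.15 / 1,273.81 = 13.99%.
Headline unemployment rate = 108.80 / 1,249.17 = 8.71%.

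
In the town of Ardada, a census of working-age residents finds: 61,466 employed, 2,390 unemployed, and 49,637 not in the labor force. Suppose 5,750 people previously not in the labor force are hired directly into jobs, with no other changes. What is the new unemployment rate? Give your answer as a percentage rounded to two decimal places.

Initially, labor force = 61,466 + 2,390 = 63,856, so u = 2,390/63,856 = 3.74%.
After the change, employed and labor force both rise by 5,750; unemployed unchanged → E = 67,216, U = 2,390, labor force = 69,606.
New unemployment rate = 2,390 / 69,606 = 3.43%.

New unemployment rate ≈ 3.43%.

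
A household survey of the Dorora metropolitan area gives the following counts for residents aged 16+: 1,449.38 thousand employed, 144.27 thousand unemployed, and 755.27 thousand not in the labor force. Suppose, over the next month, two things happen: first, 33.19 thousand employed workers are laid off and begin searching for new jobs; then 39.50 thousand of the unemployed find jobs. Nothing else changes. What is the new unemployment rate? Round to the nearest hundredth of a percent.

New unemployment rate ≈ 8.66%.

Initially, labor force = 1,449.38 + 144.27 = 1,593.65 thousand, so u = 144.27/1,593.65 = 9.05%.
After the first change, employed falls and unemployed rises by 33.19; labor force unchanged → E = 1,416.19, U = 177.46, labor force = 1,593.65 thousand.
After the second change, unemployed falls and employed rises by 39.50; labor force unchanged → E = 1,455.69, U = 137.96, labor force = 1,593.65 thousand.
New unemployment rate = 137.96 / 1,593.65 = 8.66%.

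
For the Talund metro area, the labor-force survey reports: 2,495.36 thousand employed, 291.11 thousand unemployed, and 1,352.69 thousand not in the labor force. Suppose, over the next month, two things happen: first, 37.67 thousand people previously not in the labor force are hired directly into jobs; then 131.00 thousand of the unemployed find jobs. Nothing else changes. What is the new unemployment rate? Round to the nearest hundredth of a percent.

Initially, labor force = 2,495.36 + 291.11 = 2,786.47 thousand, so u = 291.11/2,786.47 = 10.45%.
After the first change, employed and labor force both rise by 37.67; unemployed unchanged → E = 2,533.03, U = 291.11, labor force = 2,824.14 thousand.
After the second change, unemployed falls and employed rises by 131.00; labor force unchanged → E = 2,664.03, U = 160.11, labor force = 2,824.14 thousand.
New unemployment rate = 160.11 / 2,824.14 = 5.67%.

New unemployment rate ≈ 5.67%.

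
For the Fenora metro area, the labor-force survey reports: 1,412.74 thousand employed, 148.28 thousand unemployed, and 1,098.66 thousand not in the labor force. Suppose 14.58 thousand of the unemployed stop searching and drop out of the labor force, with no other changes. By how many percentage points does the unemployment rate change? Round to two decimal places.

Initially, labor force = 1,412.74 + 148.28 = 1,561.02 thousand, so u = 148.28/1,561.02 = 9.50%.
After the change, unemployed and labor force both fall by 14.58 → E = 1,412.74, U = 133.70, labor force = 1,546.44 thousand.
New unemployment rate = 133.70 / 1,546.44 = 8.65%.
Change = 8.65% − 9.50% = −0.85 percentage points.

The unemployment rate changes by −0.85 percentage points.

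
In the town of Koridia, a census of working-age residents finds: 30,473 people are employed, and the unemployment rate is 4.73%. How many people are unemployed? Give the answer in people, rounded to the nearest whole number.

About 1,513 are unemployed.

Let U be the number unemployed. The labor force is E + U, and U/(E+U) = 0.0473.
So U = 0.0473 × 30,473 / (1 − 0.0473) = 1441.37 / 0.9527 ≈ 1,513.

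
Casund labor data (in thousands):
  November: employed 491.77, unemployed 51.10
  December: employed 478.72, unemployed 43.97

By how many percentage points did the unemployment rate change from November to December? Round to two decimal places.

The unemployment rate changed by −1.00 percentage points.

November: labor force = 491.77 + 51.10 = 542.87; u = 51.10/542.87 = 9.41%.
December: labor force = 478.72 + 43.97 = 522.69; u = 43.97/522.69 = 8.41%.
Change = 8.41% − 9.41% = −1.00 pp.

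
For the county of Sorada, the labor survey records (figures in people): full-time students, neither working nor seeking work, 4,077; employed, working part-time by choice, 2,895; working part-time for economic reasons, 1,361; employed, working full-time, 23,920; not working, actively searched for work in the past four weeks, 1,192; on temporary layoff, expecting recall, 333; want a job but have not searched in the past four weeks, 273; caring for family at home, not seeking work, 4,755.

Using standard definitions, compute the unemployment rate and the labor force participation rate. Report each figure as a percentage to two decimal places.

Unemployment rate ≈ 5.13%; labor force participation rate ≈ 76.54%.

Employed = 2,895 + 1,361 + 23,920 = 28,176 (anyone who worked, including part-time for economic reasons, counts as employed).
Unemployed = 1,192 + 333 = 1,525 (jobless and actively searching, or on temporary layoff).
Labor force = 28,176 + 1,525 = 29,701.
Not in labor force = 4,077 + 273 + 4,755 = 9,105 (those not working and not actively searching are outside the labor force — including those who want a job but have given up searching).
Civilian working-age population = 29,701 + 9,105 = 38,806.
Unemployment rate = 1,525 / 29,701 = 5.13%.
Labor force participation rate = 29,701 / 38,806 = 76.54%.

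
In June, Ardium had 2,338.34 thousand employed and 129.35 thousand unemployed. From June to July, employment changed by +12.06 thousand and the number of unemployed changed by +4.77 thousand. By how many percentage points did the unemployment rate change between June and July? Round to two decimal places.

The unemployment rate changed by +0.16 percentage points.

June: labor force = 2,338.34 + 129.35 = 2,467.69; u = 129.35/2,467.69 = 5.24%.
July: labor force = 2,350.40 + 134.12 = 2,484.52; u = 134.12/2,484.52 = 5.40%.
Change = 5.40% − 5.24% = +0.16 pp.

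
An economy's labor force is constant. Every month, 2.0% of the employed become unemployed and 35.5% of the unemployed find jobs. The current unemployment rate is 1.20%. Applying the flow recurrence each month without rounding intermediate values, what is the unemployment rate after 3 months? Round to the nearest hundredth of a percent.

With a fixed labor force, u_{t+1} = u_t + s·(1−u_t) − f·u_t = u_t·(1−s−f) + s.
Here 1−s−f = 0.625 and s = 0.020.
u_1 = 0.012000 × 0.625 + 0.020 = 0.027500.
u_2 = 0.027500 × 0.625 + 0.020 = 0.037187.
u_3 = 0.037187 × 0.625 + 0.020 = 0.043242.

Unemployment rate after three months ≈ 4.32%.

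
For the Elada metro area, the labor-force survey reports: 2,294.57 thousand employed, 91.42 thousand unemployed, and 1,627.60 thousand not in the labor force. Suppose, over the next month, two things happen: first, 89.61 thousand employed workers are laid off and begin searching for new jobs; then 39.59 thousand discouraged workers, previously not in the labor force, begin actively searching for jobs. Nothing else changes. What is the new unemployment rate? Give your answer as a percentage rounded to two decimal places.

New unemployment rate ≈ 9.10%.

Initially, labor force = 2,294.57 + 91.42 = 2,385.99 thousand, so u = 91.42/2,385.99 = 3.83%.
After the first change, employed falls and unemployed rises by 89.61; labor force unchanged → E = 2,204.96, U = 181.03, labor force = 2,385.99 thousand.
After the second change, unemployed and labor force both rise by 39.59 → E = 2,204.96, U = 220.62, labor force = 2,425.58 thousand.
New unemployment rate = 220.62 / 2,425.58 = 9.10%.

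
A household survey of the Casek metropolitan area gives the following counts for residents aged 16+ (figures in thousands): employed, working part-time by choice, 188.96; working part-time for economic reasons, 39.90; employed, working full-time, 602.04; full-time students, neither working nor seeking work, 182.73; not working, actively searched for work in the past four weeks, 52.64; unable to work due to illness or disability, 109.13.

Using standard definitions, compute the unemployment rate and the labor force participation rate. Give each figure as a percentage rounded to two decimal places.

Employed = 188.96 + 39.90 + 602.04 = 830.90 thousand (anyone who worked, including part-time for economic reasons, counts as employed).
Unemployed = 52.64 thousand.
Labor force = 830.90 + 52.64 = 883.54 thousand.
Not in labor force = 182.73 + 109.13 = 291.86 thousand (those not working and not actively searching are outside the labor force).
Civilian working-age population = 883.54 + 291.86 = 1,175.40 thousand.
Unemployment rate = 52.64 / 883.54 = 5.96%.
Labor force participation rate = 883.54 / 1,175.40 = 75.17%.

Unemployment rate ≈ 5.96%; labor force participation rate ≈ 75.17%.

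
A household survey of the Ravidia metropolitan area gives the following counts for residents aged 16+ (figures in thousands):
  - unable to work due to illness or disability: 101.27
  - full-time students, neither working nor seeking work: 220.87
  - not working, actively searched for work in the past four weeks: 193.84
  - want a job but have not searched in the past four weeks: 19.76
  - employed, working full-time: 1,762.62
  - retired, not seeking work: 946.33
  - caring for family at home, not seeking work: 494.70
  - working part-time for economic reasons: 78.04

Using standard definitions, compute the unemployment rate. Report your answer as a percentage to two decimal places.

Employed = 1,762.62 + 78.04 = 1,840.66 thousand (anyone who worked, including part-time for economic reasons, counts as employed).
Unemployed = 193.84 thousand.
Labor force = 1,840.66 + 193.84 = 2,034.50 thousand.
Unemployment rate = 193.84 / 2,034.50 = 9.53%.

Unemployment rate ≈ 9.53%.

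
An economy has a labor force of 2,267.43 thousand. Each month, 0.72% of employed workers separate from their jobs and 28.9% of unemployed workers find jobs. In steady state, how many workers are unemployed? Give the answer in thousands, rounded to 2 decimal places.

About 55.12 thousand are unemployed in steady state.

Steady-state unemployment rate u* = s/(s+f) = 0.72/(0.72+28.9) = 0.024308.
Unemployed = u* × labor force = 0.024308 × 2,267.43 ≈ 55.12 thousand.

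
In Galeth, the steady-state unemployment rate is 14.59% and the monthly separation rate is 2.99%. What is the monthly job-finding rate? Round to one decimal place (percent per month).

Job-finding rate ≈ 17.5% per month.

From u* = s/(s+f): f = s·(1−u)/u.
f = 2.99 × (1 − 0.1459) / 0.1459 = 2.5538 / 0.1459 ≈ 17.5% per month.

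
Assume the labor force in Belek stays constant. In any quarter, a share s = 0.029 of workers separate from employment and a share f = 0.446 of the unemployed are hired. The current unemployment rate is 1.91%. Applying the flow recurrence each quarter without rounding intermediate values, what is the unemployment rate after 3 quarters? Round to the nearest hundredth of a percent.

Unemployment rate after three quarters ≈ 5.50%.

With a fixed labor force, u_{t+1} = u_t + s·(1−u_t) − f·u_t = u_t·(1−s−f) + s.
Here 1−s−f = 0.525 and s = 0.029.
u_1 = 0.019100 × 0.525 + 0.029 = 0.039027.
u_2 = 0.039027 × 0.525 + 0.029 = 0.049489.
u_3 = 0.049489 × 0.525 + 0.029 = 0.054982.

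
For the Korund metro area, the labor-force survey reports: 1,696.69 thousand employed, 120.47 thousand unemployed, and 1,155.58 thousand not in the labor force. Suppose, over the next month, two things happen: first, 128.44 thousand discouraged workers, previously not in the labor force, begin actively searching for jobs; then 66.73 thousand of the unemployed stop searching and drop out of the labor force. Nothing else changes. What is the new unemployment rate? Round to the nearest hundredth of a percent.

New unemployment rate ≈ 9.70%.

Initially, labor force = 1,696.69 + 120.47 = 1,817.16 thousand, so u = 120.47/1,817.16 = 6.63%.
After the first change, unemployed and labor force both rise by 128.44 → E = 1,696.69, U = 248.91, labor force = 1,945.60 thousand.
After the second change, unemployed and labor force both fall by 66.73 → E = 1,696.69, U = 182.18, labor force = 1,878.87 thousand.
New unemployment rate = 182.18 / 1,878.87 = 9.70%.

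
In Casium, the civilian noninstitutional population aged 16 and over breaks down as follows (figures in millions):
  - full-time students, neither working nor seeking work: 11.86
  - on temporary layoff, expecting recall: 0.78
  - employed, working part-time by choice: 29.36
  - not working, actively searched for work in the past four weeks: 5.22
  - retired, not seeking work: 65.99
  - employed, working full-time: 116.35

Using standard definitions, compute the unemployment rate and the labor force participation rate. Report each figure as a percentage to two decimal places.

Employed = 29.36 + 116.35 = 145.71 million.
Unemployed = 0.78 + 5.22 = 6.00 million (jobless and actively searching, or on temporary layoff).
Labor force = 145.71 + 6.00 = 151.71 million.
Not in labor force = 11.86 + 65.99 = 77.85 million (those not working and not actively searching are outside the labor force).
Civilian working-age population = 151.71 + 77.85 = 229.56 million.
Unemployment rate = 6.00 / 151.71 = 3.95%.
Labor force participation rate = 151.71 / 229.56 = 66.09%.

Unemployment rate ≈ 3.95%; labor force participation rate ≈ 66.09%.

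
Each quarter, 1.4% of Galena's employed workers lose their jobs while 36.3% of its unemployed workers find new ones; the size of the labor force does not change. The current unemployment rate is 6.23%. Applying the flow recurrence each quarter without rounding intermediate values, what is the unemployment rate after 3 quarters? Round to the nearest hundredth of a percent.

Unemployment rate after three quarters ≈ 4.32%.

With a fixed labor force, u_{t+1} = u_t + s·(1−u_t) − f·u_t = u_t·(1−s−f) + s.
Here 1−s−f = 0.623 and s = 0.014.
u_1 = 0.062300 × 0.623 + 0.014 = 0.052813.
u_2 = 0.052813 × 0.623 + 0.014 = 0.046902.
u_3 = 0.046902 × 0.623 + 0.014 = 0.043220.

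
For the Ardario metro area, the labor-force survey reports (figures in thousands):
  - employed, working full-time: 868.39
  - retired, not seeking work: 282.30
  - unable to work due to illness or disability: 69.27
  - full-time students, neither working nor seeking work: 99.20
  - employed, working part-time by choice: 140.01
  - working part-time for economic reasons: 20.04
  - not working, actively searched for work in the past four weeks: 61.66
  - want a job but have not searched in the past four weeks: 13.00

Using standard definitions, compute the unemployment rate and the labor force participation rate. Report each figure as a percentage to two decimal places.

Employed = 868.39 + 140.01 + 20.04 = 1,028.44 thousand (anyone who worked, including part-time for economic reasons, counts as employed).
Unemployed = 61.66 thousand.
Labor force = 1,028.44 + 61.66 = 1,090.10 thousand.
Not in labor force = 282.30 + 69.27 + 99.20 + 13.00 = 463.77 thousand (those not working and not actively searching are outside the labor force — including those who want a job but have given up searching).
Civilian working-age population = 1,090.10 + 463.77 = 1,553.87 thousand.
Unemployment rate = 61.66 / 1,090.10 = 5.66%.
Labor force participation rate = 1,090.10 / 1,553.87 = 70.15%.

Unemployment rate ≈ 5.66%; labor force participation rate ≈ 70.15%.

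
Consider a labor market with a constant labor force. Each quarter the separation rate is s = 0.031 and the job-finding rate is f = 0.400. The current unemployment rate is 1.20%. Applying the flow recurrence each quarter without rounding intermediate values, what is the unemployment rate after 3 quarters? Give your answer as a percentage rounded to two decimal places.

With a fixed labor force, u_{t+1} = u_t + s·(1−u_t) − f·u_t = u_t·(1−s−f) + s.
Here 1−s−f = 0.569 and s = 0.031.
u_1 = 0.012000 × 0.569 + 0.031 = 0.037828.
u_2 = 0.037828 × 0.569 + 0.031 = 0.052524.
u_3 = 0.052524 × 0.569 + 0.031 = 0.060886.

Unemployment rate after three quarters ≈ 6.09%.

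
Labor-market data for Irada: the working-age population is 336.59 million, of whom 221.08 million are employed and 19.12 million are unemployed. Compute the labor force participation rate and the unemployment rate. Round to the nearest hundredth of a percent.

Labor force participation rate ≈ 71.36%; unemployment rate ≈ 7.96%.

Labor force = employed + unemployed = 221.08 + 19.12 = 240.20 million.
Unemployment rate = 19.12 / 240.20 = 7.96%.
Labor force participation rate = 240.20 / 336.59 = 71.36%.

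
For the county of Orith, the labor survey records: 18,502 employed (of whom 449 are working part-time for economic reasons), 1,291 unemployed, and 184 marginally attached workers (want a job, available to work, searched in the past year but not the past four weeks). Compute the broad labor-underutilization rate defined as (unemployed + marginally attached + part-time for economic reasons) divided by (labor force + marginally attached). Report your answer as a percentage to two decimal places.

Labor force = 18,502 + 1,291 = 19,793.
Numerator = 1,291 + 184 + 449 = 1,924.
Denominator = 19,793 + 184 = 19,977.
Broad rate = 1,924 / 19,977 = 9.63%.

Broad underutilization rate ≈ 9.63%.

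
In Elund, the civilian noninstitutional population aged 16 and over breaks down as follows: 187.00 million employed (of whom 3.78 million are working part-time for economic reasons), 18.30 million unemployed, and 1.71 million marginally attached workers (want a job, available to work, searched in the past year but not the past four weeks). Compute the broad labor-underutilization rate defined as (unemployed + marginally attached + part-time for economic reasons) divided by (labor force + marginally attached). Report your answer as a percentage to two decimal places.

Labor force = 187.00 + 18.30 = 205.30 million.
Numerator = 18.30 + 1.71 + 3.78 = 23.79 million.
Denominator = 205.30 + 1.71 = 207.01 million.
Broad rate = 23.79 / 207.01 = 11.49%.

Broad underutilization rate ≈ 11.49%.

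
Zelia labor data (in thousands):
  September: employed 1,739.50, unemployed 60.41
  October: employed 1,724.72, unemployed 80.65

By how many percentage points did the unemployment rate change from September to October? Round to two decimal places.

The unemployment rate changed by +1.11 percentage points.

September: labor force = 1,739.50 + 60.41 = 1,799.91; u = 60.41/1,799.91 = 3.36%.
October: labor force = 1,724.72 + 80.65 = 1,805.37; u = 80.65/1,805.37 = 4.47%.
Change = 4.47% − 3.36% = +1.11 pp.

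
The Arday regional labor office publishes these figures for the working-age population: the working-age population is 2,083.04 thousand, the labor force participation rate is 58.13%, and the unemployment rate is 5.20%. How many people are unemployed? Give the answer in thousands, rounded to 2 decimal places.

About 62.97 thousand are unemployed.

Labor force = 0.5813 × 2,083.04 = 1,210.87 thousand.
Unemployed = 0.0520 × 1,210.87 ≈ 62.97 thousand.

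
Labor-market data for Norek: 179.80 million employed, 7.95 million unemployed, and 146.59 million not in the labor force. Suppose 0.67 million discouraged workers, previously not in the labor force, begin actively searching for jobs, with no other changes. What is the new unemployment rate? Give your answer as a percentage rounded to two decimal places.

Initially, labor force = 179.80 + 7.95 = 187.75 million, so u = 7.95/187.75 = 4.23%.
After the change, unemployed and labor force both rise by 0.67 → E = 179.80, U = 8.62, labor force = 188.42 million.
New unemployment rate = 8.62 / 188.42 = 4.57%.

New unemployment rate ≈ 4.57%.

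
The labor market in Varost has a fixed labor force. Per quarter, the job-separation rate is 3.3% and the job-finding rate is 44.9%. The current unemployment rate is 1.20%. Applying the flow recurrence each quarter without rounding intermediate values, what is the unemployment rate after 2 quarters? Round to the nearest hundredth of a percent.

With a fixed labor force, u_{t+1} = u_t + s·(1−u_t) − f·u_t = u_t·(1−s−f) + s.
Here 1−s−f = 0.518 and s = 0.033.
u_1 = 0.012000 × 0.518 + 0.033 = 0.039216.
u_2 = 0.039216 × 0.518 + 0.033 = 0.053314.

Unemployment rate after two quarters ≈ 5.33%.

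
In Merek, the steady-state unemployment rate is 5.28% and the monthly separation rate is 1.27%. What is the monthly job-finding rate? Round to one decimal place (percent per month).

Job-finding rate ≈ 22.8% per month.

From u* = s/(s+f): f = s·(1−u)/u.
f = 1.27 × (1 − 0.0528) / 0.0528 = 1.2029 / 0.0528 ≈ 22.8% per month.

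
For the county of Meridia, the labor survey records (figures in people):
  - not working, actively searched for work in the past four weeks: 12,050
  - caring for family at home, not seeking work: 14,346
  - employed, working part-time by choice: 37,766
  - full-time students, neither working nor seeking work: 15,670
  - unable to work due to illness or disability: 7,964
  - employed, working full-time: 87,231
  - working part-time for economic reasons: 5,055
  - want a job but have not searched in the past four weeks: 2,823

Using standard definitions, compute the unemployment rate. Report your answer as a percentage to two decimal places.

Unemployment rate ≈ 8.48%.

Employed = 37,766 + 87,231 + 5,055 = 130,052 (anyone who worked, including part-time for economic reasons, counts as employed).
Unemployed = 12,050.
Labor force = 130,052 + 12,050 = 142,102.
Unemployment rate = 12,050 / 142,102 = 8.48%.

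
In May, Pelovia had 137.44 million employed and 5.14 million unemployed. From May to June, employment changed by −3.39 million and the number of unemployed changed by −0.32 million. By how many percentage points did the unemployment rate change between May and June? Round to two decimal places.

The unemployment rate changed by −0.13 percentage points.

May: labor force = 137.44 + 5.14 = 142.58; u = 5.14/142.58 = 3.60%.
June: labor force = 134.05 + 4.82 = 138.87; u = 4.82/138.87 = 3.47%.
Change = 3.47% − 3.60% = −0.13 pp.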